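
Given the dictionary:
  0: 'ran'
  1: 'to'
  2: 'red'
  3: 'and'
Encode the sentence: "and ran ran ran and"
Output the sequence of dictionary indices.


Look up each word in the dictionary:
  'and' -> 3
  'ran' -> 0
  'ran' -> 0
  'ran' -> 0
  'and' -> 3

Encoded: [3, 0, 0, 0, 3]


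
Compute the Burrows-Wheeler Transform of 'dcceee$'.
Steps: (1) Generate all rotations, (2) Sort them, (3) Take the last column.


Rotations (sorted):
  0: $dcceee -> last char: e
  1: cceee$d -> last char: d
  2: ceee$dc -> last char: c
  3: dcceee$ -> last char: $
  4: e$dccee -> last char: e
  5: ee$dcce -> last char: e
  6: eee$dcc -> last char: c


BWT = edc$eec


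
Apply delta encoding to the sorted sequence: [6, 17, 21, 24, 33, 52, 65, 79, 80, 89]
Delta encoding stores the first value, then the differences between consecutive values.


First value: 6
Deltas:
  17 - 6 = 11
  21 - 17 = 4
  24 - 21 = 3
  33 - 24 = 9
  52 - 33 = 19
  65 - 52 = 13
  79 - 65 = 14
  80 - 79 = 1
  89 - 80 = 9


Delta encoded: [6, 11, 4, 3, 9, 19, 13, 14, 1, 9]


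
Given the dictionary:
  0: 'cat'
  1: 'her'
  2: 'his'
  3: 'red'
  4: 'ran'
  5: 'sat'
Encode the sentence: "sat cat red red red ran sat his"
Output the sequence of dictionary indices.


Look up each word in the dictionary:
  'sat' -> 5
  'cat' -> 0
  'red' -> 3
  'red' -> 3
  'red' -> 3
  'ran' -> 4
  'sat' -> 5
  'his' -> 2

Encoded: [5, 0, 3, 3, 3, 4, 5, 2]


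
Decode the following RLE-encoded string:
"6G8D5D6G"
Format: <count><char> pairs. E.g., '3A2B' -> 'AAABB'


Expanding each <count><char> pair:
  6G -> 'GGGGGG'
  8D -> 'DDDDDDDD'
  5D -> 'DDDDD'
  6G -> 'GGGGGG'

Decoded = GGGGGGDDDDDDDDDDDDDGGGGGG


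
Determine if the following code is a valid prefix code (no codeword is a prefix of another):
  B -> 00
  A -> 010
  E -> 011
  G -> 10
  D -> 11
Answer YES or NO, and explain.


Checking each pair (does one codeword prefix another?):
  B='00' vs A='010': no prefix
  B='00' vs E='011': no prefix
  B='00' vs G='10': no prefix
  B='00' vs D='11': no prefix
  A='010' vs B='00': no prefix
  A='010' vs E='011': no prefix
  A='010' vs G='10': no prefix
  A='010' vs D='11': no prefix
  E='011' vs B='00': no prefix
  E='011' vs A='010': no prefix
  E='011' vs G='10': no prefix
  E='011' vs D='11': no prefix
  G='10' vs B='00': no prefix
  G='10' vs A='010': no prefix
  G='10' vs E='011': no prefix
  G='10' vs D='11': no prefix
  D='11' vs B='00': no prefix
  D='11' vs A='010': no prefix
  D='11' vs E='011': no prefix
  D='11' vs G='10': no prefix
No violation found over all pairs.

YES -- this is a valid prefix code. No codeword is a prefix of any other codeword.


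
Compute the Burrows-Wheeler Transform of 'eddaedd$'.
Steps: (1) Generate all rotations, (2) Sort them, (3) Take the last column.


Rotations (sorted):
  0: $eddaedd -> last char: d
  1: aedd$edd -> last char: d
  2: d$eddaed -> last char: d
  3: daedd$ed -> last char: d
  4: dd$eddae -> last char: e
  5: ddaedd$e -> last char: e
  6: edd$edda -> last char: a
  7: eddaedd$ -> last char: $


BWT = ddddeea$


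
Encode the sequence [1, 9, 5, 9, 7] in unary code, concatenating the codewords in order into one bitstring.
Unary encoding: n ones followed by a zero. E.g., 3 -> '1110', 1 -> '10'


Encode each number as n ones followed by a terminating 0:
  1 -> 10 (2 bits)
  9 -> 1111111110 (10 bits)
  5 -> 111110 (6 bits)
  9 -> 1111111110 (10 bits)
  7 -> 11111110 (8 bits)
Total length = 2 + 10 + 6 + 10 + 8 = 36 bits.

Unary([1, 9, 5, 9, 7]) = 101111111110111110111111111011111110 (36 bits)


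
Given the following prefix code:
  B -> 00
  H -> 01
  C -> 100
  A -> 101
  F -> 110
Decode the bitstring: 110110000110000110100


Decoding step by step:
Bits 110 -> F
Bits 110 -> F
Bits 00 -> B
Bits 01 -> H
Bits 100 -> C
Bits 00 -> B
Bits 110 -> F
Bits 100 -> C


Decoded message: FFBHCBFC


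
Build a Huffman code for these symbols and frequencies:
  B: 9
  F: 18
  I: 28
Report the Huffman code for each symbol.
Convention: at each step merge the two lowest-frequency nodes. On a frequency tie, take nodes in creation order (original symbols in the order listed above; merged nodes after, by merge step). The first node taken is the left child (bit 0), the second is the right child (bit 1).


Huffman tree construction:
Step 1: Merge B(9) + F(18) = 27
Step 2: Merge (B+F)(27) + I(28) = 55
Read each symbol's code off the tree from the root (left child = 0, right child = 1).

Codes:
  B: 00 (length 2)
  F: 01 (length 2)
  I: 1 (length 1)
Average code length: 82/55 = 1.4909 bits/symbol


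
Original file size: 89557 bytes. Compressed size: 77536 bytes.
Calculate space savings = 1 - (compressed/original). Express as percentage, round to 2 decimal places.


ratio = compressed/original = 77536/89557 = 0.865773
savings = 1 - ratio = 1 - 0.865773 = 0.134227
as a percentage: 0.134227 * 100 = 13.42%

Space savings = 1 - 77536/89557 = 13.42%


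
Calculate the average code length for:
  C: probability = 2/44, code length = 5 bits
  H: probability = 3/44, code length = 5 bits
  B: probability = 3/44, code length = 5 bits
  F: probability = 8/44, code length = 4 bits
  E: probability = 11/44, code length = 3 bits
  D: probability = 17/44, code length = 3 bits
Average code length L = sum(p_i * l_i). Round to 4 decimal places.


Weighted contributions p_i * l_i:
  C: (2/44) * 5 = 10/44
  H: (3/44) * 5 = 15/44
  B: (3/44) * 5 = 15/44
  F: (8/44) * 4 = 32/44
  E: (11/44) * 3 = 33/44
  D: (17/44) * 3 = 51/44
Sum = (10 + 15 + 15 + 32 + 33 + 51)/44 = 156/44

L = 156/44 = 3.5455 bits/symbol


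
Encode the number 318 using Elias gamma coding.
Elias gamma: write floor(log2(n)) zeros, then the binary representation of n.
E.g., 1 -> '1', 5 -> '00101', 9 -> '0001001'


num_bits = floor(log2(318)) + 1 = 9
leading_zeros = num_bits - 1 = 8
binary(318) = 100111110

Elias gamma(318) = '00000000' + '100111110' = 00000000100111110 (17 bits)


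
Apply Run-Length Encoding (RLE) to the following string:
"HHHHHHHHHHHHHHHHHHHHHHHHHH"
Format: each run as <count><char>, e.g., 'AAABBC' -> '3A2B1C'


Scanning runs left to right:
  i=0: run of 'H' x 26 -> '26H'

RLE = 26H


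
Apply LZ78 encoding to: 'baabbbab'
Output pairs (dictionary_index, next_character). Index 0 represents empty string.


LZ78 encoding steps:
Dictionary: {0: ''}
Step 1: w='' (idx 0), next='b' -> output (0, 'b'), add 'b' as idx 1
Step 2: w='' (idx 0), next='a' -> output (0, 'a'), add 'a' as idx 2
Step 3: w='a' (idx 2), next='b' -> output (2, 'b'), add 'ab' as idx 3
Step 4: w='b' (idx 1), next='b' -> output (1, 'b'), add 'bb' as idx 4
Step 5: w='ab' (idx 3), end of input -> output (3, '')


Encoded: [(0, 'b'), (0, 'a'), (2, 'b'), (1, 'b'), (3, '')]


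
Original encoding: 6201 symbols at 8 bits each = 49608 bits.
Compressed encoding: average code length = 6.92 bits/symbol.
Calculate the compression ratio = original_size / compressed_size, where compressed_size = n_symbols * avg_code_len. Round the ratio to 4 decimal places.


original_size = n_symbols * orig_bits = 6201 * 8 = 49608 bits
compressed_size = n_symbols * avg_code_len = 6201 * 6.92 = 42910.92 bits
ratio = original_size / compressed_size = 49608 / 42910.92 = 1.1561

Compression ratio = 1.1561


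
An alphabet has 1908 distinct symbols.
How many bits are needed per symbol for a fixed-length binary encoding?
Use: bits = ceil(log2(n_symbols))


log2(1908) = 10.8978
Bracket: 2^10 = 1024 < 1908 <= 2^11 = 2048
So ceil(log2(1908)) = 11

bits = ceil(log2(1908)) = ceil(10.8978) = 11 bits


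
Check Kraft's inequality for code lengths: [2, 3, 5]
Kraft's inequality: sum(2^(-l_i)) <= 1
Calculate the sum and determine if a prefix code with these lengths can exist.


Sum = 2^(-2) + 2^(-3) + 2^(-5)
    = 0.25 + 0.125 + 0.03125
    = 13/32 = 0.40625
Since 0.40625 <= 1, Kraft's inequality IS satisfied.
A prefix code with these lengths CAN exist.

Kraft sum = 0.40625. Satisfied.


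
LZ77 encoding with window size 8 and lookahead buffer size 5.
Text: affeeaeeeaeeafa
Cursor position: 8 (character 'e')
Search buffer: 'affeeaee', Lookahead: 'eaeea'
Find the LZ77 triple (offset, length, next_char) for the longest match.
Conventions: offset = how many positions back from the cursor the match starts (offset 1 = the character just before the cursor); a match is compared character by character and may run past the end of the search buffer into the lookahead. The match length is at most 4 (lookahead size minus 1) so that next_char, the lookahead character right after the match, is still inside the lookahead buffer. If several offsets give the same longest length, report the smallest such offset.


Try each offset into the search buffer:
  offset=1 (pos 7, char 'e'): match length 1
  offset=2 (pos 6, char 'e'): match length 1
  offset=3 (pos 5, char 'a'): match length 0
  offset=4 (pos 4, char 'e'): match length 4
  offset=5 (pos 3, char 'e'): match length 1
  offset=6 (pos 2, char 'f'): match length 0
  offset=7 (pos 1, char 'f'): match length 0
  offset=8 (pos 0, char 'a'): match length 0
Longest match has length 4 at offset 4.
next_char = character at position 8 + 4 = 12 -> 'a'

Best match: offset=4, length=4 (matching 'eaee' starting at position 4)
LZ77 triple: (4, 4, 'a')


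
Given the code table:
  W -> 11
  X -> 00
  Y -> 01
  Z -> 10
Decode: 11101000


Decoding:
11 -> W
10 -> Z
10 -> Z
00 -> X


Result: WZZX


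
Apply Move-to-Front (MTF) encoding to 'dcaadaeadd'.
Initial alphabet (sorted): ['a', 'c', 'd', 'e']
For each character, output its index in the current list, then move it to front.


MTF encoding:
'd': index 2 in ['a', 'c', 'd', 'e'] -> ['d', 'a', 'c', 'e']
'c': index 2 in ['d', 'a', 'c', 'e'] -> ['c', 'd', 'a', 'e']
'a': index 2 in ['c', 'd', 'a', 'e'] -> ['a', 'c', 'd', 'e']
'a': index 0 in ['a', 'c', 'd', 'e'] -> ['a', 'c', 'd', 'e']
'd': index 2 in ['a', 'c', 'd', 'e'] -> ['d', 'a', 'c', 'e']
'a': index 1 in ['d', 'a', 'c', 'e'] -> ['a', 'd', 'c', 'e']
'e': index 3 in ['a', 'd', 'c', 'e'] -> ['e', 'a', 'd', 'c']
'a': index 1 in ['e', 'a', 'd', 'c'] -> ['a', 'e', 'd', 'c']
'd': index 2 in ['a', 'e', 'd', 'c'] -> ['d', 'a', 'e', 'c']
'd': index 0 in ['d', 'a', 'e', 'c'] -> ['d', 'a', 'e', 'c']


Output: [2, 2, 2, 0, 2, 1, 3, 1, 2, 0]


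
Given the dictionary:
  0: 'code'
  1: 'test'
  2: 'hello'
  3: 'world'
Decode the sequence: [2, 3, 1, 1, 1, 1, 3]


Look up each index in the dictionary:
  2 -> 'hello'
  3 -> 'world'
  1 -> 'test'
  1 -> 'test'
  1 -> 'test'
  1 -> 'test'
  3 -> 'world'

Decoded: "hello world test test test test world"


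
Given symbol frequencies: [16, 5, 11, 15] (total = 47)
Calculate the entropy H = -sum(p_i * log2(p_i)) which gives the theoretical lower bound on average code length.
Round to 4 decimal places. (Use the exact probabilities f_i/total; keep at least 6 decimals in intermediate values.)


Per-symbol terms -p_i * log2(p_i) with p_i = f_i/47:
  p = 16/47 = 0.340426: log2(p) = -1.554589, -p*log2(p) = 0.529222
  p = 5/47 = 0.106383: log2(p) = -3.232661, -p*log2(p) = 0.343900
  p = 11/47 = 0.234043: log2(p) = -2.095157, -p*log2(p) = 0.490356
  p = 15/47 = 0.319149: log2(p) = -1.647698, -p*log2(p) = 0.525861
H = 0.529222 + 0.343900 + 0.490356 + 0.525861 = 1.889339

H = 1.8893 bits/symbol


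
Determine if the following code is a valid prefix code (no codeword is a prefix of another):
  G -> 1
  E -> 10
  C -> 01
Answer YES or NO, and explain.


Checking each pair (does one codeword prefix another?):
  G='1' vs E='10': prefix -- VIOLATION

NO -- this is NOT a valid prefix code. G (1) is a prefix of E (10).


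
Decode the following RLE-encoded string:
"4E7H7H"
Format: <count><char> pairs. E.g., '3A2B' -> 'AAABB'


Expanding each <count><char> pair:
  4E -> 'EEEE'
  7H -> 'HHHHHHH'
  7H -> 'HHHHHHH'

Decoded = EEEEHHHHHHHHHHHHHH


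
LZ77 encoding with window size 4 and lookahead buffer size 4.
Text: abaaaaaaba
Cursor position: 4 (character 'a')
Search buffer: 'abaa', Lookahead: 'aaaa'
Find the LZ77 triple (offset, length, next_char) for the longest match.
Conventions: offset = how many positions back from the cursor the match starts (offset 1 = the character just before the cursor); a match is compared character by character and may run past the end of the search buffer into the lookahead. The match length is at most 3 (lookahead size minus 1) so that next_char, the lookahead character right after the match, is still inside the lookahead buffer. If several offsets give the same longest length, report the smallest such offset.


Try each offset into the search buffer:
  offset=1 (pos 3, char 'a'): match length 3
  offset=2 (pos 2, char 'a'): match length 3
  offset=3 (pos 1, char 'b'): match length 0
  offset=4 (pos 0, char 'a'): match length 1
Longest match has length 3, found at offsets 1, 2; take the smallest, offset 1.
next_char = character at position 4 + 3 = 7 -> 'a'

Best match: offset=1, length=3 (matching 'aaa' starting at position 3)
LZ77 triple: (1, 3, 'a')


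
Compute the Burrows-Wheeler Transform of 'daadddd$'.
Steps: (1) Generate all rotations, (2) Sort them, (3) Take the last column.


Rotations (sorted):
  0: $daadddd -> last char: d
  1: aadddd$d -> last char: d
  2: adddd$da -> last char: a
  3: d$daaddd -> last char: d
  4: daadddd$ -> last char: $
  5: dd$daadd -> last char: d
  6: ddd$daad -> last char: d
  7: dddd$daa -> last char: a


BWT = ddad$dda


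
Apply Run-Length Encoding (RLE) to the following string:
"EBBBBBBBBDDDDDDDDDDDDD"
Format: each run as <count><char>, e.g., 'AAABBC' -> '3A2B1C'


Scanning runs left to right:
  i=0: run of 'E' x 1 -> '1E'
  i=1: run of 'B' x 8 -> '8B'
  i=9: run of 'D' x 13 -> '13D'

RLE = 1E8B13D


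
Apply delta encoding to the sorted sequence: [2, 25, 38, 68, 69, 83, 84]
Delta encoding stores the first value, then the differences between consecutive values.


First value: 2
Deltas:
  25 - 2 = 23
  38 - 25 = 13
  68 - 38 = 30
  69 - 68 = 1
  83 - 69 = 14
  84 - 83 = 1


Delta encoded: [2, 23, 13, 30, 1, 14, 1]


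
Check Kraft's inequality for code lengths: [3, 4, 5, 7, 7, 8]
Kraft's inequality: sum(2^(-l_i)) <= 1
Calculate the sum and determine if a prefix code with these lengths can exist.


Sum = 2^(-3) + 2^(-4) + 2^(-5) + 2^(-7) + 2^(-7) + 2^(-8)
    = 0.125 + 0.0625 + 0.03125 + 0.0078125 + 0.0078125 + 0.00390625
    = 61/256 = 0.23828125
Since 0.23828125 <= 1, Kraft's inequality IS satisfied.
A prefix code with these lengths CAN exist.

Kraft sum = 0.23828125. Satisfied.


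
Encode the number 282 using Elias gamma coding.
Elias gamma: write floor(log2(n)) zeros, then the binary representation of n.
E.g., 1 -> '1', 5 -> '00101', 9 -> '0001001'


num_bits = floor(log2(282)) + 1 = 9
leading_zeros = num_bits - 1 = 8
binary(282) = 100011010

Elias gamma(282) = '00000000' + '100011010' = 00000000100011010 (17 bits)


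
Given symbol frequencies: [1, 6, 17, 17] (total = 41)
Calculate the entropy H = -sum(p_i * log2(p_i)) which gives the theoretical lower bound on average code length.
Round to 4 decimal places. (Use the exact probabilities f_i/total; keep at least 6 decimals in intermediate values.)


Per-symbol terms -p_i * log2(p_i) with p_i = f_i/41:
  p = 1/41 = 0.024390: log2(p) = -5.357552, -p*log2(p) = 0.130672
  p = 6/41 = 0.146341: log2(p) = -2.772590, -p*log2(p) = 0.405745
  p = 17/41 = 0.414634: log2(p) = -1.270089, -p*log2(p) = 0.526622
  p = 17/41 = 0.414634: log2(p) = -1.270089, -p*log2(p) = 0.526622
H = 0.130672 + 0.405745 + 0.526622 + 0.526622 = 1.589661

H = 1.5897 bits/symbol


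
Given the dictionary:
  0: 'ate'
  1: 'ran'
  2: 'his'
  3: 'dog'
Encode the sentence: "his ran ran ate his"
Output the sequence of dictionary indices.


Look up each word in the dictionary:
  'his' -> 2
  'ran' -> 1
  'ran' -> 1
  'ate' -> 0
  'his' -> 2

Encoded: [2, 1, 1, 0, 2]


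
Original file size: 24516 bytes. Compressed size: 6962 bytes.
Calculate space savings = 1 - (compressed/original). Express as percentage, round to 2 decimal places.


ratio = compressed/original = 6962/24516 = 0.283978
savings = 1 - ratio = 1 - 0.283978 = 0.716022
as a percentage: 0.716022 * 100 = 71.6%

Space savings = 1 - 6962/24516 = 71.6%


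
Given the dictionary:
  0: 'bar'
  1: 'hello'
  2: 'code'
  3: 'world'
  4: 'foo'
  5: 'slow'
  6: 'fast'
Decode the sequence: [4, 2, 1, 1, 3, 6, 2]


Look up each index in the dictionary:
  4 -> 'foo'
  2 -> 'code'
  1 -> 'hello'
  1 -> 'hello'
  3 -> 'world'
  6 -> 'fast'
  2 -> 'code'

Decoded: "foo code hello hello world fast code"


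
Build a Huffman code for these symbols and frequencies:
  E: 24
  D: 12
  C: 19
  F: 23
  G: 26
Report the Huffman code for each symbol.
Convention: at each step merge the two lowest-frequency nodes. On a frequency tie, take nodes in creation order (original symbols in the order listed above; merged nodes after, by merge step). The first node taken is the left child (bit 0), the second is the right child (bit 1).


Huffman tree construction:
Step 1: Merge D(12) + C(19) = 31
Step 2: Merge F(23) + E(24) = 47
Step 3: Merge G(26) + (D+C)(31) = 57
Step 4: Merge (F+E)(47) + (G+(D+C))(57) = 104
Read each symbol's code off the tree from the root (left child = 0, right child = 1).

Codes:
  E: 01 (length 2)
  D: 110 (length 3)
  C: 111 (length 3)
  F: 00 (length 2)
  G: 10 (length 2)
Average code length: 239/104 = 2.2981 bits/symbol


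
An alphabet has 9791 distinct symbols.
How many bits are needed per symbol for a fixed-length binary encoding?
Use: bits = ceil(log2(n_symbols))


log2(9791) = 13.2572
Bracket: 2^13 = 8192 < 9791 <= 2^14 = 16384
So ceil(log2(9791)) = 14

bits = ceil(log2(9791)) = ceil(13.2572) = 14 bits


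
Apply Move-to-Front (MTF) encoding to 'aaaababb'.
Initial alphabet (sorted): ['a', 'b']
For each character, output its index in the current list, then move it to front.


MTF encoding:
'a': index 0 in ['a', 'b'] -> ['a', 'b']
'a': index 0 in ['a', 'b'] -> ['a', 'b']
'a': index 0 in ['a', 'b'] -> ['a', 'b']
'a': index 0 in ['a', 'b'] -> ['a', 'b']
'b': index 1 in ['a', 'b'] -> ['b', 'a']
'a': index 1 in ['b', 'a'] -> ['a', 'b']
'b': index 1 in ['a', 'b'] -> ['b', 'a']
'b': index 0 in ['b', 'a'] -> ['b', 'a']


Output: [0, 0, 0, 0, 1, 1, 1, 0]


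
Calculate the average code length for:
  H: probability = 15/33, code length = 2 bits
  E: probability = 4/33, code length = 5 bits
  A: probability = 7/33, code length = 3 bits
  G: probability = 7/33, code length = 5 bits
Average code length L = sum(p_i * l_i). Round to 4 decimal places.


Weighted contributions p_i * l_i:
  H: (15/33) * 2 = 30/33
  E: (4/33) * 5 = 20/33
  A: (7/33) * 3 = 21/33
  G: (7/33) * 5 = 35/33
Sum = (30 + 20 + 21 + 35)/33 = 106/33

L = 106/33 = 3.2121 bits/symbol


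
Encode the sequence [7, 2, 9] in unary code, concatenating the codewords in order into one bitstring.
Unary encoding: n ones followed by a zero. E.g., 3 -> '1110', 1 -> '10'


Encode each number as n ones followed by a terminating 0:
  7 -> 11111110 (8 bits)
  2 -> 110 (3 bits)
  9 -> 1111111110 (10 bits)
Total length = 8 + 3 + 10 = 21 bits.

Unary([7, 2, 9]) = 111111101101111111110 (21 bits)


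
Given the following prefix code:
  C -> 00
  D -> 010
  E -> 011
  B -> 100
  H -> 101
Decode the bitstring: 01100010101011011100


Decoding step by step:
Bits 011 -> E
Bits 00 -> C
Bits 010 -> D
Bits 101 -> H
Bits 011 -> E
Bits 011 -> E
Bits 100 -> B


Decoded message: ECDHEEB


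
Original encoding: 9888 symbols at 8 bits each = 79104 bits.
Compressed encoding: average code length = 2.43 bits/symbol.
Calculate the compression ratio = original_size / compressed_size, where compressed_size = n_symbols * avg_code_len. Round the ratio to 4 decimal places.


original_size = n_symbols * orig_bits = 9888 * 8 = 79104 bits
compressed_size = n_symbols * avg_code_len = 9888 * 2.43 = 24027.84 bits
ratio = original_size / compressed_size = 79104 / 24027.84 = 3.2922

Compression ratio = 3.2922


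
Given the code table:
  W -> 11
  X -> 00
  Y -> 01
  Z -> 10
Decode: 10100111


Decoding:
10 -> Z
10 -> Z
01 -> Y
11 -> W


Result: ZZYW


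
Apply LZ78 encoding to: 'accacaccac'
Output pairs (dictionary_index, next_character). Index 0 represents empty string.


LZ78 encoding steps:
Dictionary: {0: ''}
Step 1: w='' (idx 0), next='a' -> output (0, 'a'), add 'a' as idx 1
Step 2: w='' (idx 0), next='c' -> output (0, 'c'), add 'c' as idx 2
Step 3: w='c' (idx 2), next='a' -> output (2, 'a'), add 'ca' as idx 3
Step 4: w='ca' (idx 3), next='c' -> output (3, 'c'), add 'cac' as idx 4
Step 5: w='cac' (idx 4), end of input -> output (4, '')


Encoded: [(0, 'a'), (0, 'c'), (2, 'a'), (3, 'c'), (4, '')]


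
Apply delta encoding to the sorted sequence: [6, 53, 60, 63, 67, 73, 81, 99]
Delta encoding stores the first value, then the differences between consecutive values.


First value: 6
Deltas:
  53 - 6 = 47
  60 - 53 = 7
  63 - 60 = 3
  67 - 63 = 4
  73 - 67 = 6
  81 - 73 = 8
  99 - 81 = 18


Delta encoded: [6, 47, 7, 3, 4, 6, 8, 18]


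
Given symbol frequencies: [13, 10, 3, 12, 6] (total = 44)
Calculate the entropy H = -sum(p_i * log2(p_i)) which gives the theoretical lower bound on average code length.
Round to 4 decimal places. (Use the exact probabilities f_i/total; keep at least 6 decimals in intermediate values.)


Per-symbol terms -p_i * log2(p_i) with p_i = f_i/44:
  p = 13/44 = 0.295455: log2(p) = -1.758992, -p*log2(p) = 0.519702
  p = 10/44 = 0.227273: log2(p) = -2.137504, -p*log2(p) = 0.485796
  p = 3/44 = 0.068182: log2(p) = -3.874469, -p*log2(p) = 0.264168
  p = 12/44 = 0.272727: log2(p) = -1.874469, -p*log2(p) = 0.511219
  p = 6/44 = 0.136364: log2(p) = -2.874469, -p*log2(p) = 0.391973
H = 0.519702 + 0.485796 + 0.264168 + 0.511219 + 0.391973 = 2.172858

H = 2.1729 bits/symbol


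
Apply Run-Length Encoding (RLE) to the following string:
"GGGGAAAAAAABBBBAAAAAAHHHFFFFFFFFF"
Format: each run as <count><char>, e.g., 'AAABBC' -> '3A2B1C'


Scanning runs left to right:
  i=0: run of 'G' x 4 -> '4G'
  i=4: run of 'A' x 7 -> '7A'
  i=11: run of 'B' x 4 -> '4B'
  i=15: run of 'A' x 6 -> '6A'
  i=21: run of 'H' x 3 -> '3H'
  i=24: run of 'F' x 9 -> '9F'

RLE = 4G7A4B6A3H9F


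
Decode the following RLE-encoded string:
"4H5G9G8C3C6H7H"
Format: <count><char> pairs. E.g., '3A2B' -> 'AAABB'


Expanding each <count><char> pair:
  4H -> 'HHHH'
  5G -> 'GGGGG'
  9G -> 'GGGGGGGGG'
  8C -> 'CCCCCCCC'
  3C -> 'CCC'
  6H -> 'HHHHHH'
  7H -> 'HHHHHHH'

Decoded = HHHHGGGGGGGGGGGGGGCCCCCCCCCCCHHHHHHHHHHHHH


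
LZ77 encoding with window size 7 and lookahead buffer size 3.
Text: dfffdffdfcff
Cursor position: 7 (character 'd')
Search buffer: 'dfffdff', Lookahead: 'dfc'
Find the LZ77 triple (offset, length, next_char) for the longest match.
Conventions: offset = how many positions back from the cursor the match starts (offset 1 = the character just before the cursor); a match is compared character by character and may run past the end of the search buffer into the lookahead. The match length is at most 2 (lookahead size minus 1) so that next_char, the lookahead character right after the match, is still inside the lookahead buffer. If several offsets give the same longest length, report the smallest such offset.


Try each offset into the search buffer:
  offset=1 (pos 6, char 'f'): match length 0
  offset=2 (pos 5, char 'f'): match length 0
  offset=3 (pos 4, char 'd'): match length 2
  offset=4 (pos 3, char 'f'): match length 0
  offset=5 (pos 2, char 'f'): match length 0
  offset=6 (pos 1, char 'f'): match length 0
  offset=7 (pos 0, char 'd'): match length 2
Longest match has length 2, found at offsets 3, 7; take the smallest, offset 3.
next_char = character at position 7 + 2 = 9 -> 'c'

Best match: offset=3, length=2 (matching 'df' starting at position 4)
LZ77 triple: (3, 2, 'c')


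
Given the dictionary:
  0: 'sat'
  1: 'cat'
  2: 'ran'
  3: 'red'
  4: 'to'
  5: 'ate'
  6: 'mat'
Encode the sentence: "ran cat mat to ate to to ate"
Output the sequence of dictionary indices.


Look up each word in the dictionary:
  'ran' -> 2
  'cat' -> 1
  'mat' -> 6
  'to' -> 4
  'ate' -> 5
  'to' -> 4
  'to' -> 4
  'ate' -> 5

Encoded: [2, 1, 6, 4, 5, 4, 4, 5]


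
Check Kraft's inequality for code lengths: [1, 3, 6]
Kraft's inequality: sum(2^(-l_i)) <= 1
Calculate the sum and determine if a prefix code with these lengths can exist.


Sum = 2^(-1) + 2^(-3) + 2^(-6)
    = 0.5 + 0.125 + 0.015625
    = 41/64 = 0.640625
Since 0.640625 <= 1, Kraft's inequality IS satisfied.
A prefix code with these lengths CAN exist.

Kraft sum = 0.640625. Satisfied.


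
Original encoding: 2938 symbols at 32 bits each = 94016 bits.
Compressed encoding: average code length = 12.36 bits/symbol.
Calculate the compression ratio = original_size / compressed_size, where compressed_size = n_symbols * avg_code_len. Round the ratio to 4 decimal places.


original_size = n_symbols * orig_bits = 2938 * 32 = 94016 bits
compressed_size = n_symbols * avg_code_len = 2938 * 12.36 = 36313.68 bits
ratio = original_size / compressed_size = 94016 / 36313.68 = 2.589

Compression ratio = 2.589


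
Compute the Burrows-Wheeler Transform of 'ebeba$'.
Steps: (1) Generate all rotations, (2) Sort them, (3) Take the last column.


Rotations (sorted):
  0: $ebeba -> last char: a
  1: a$ebeb -> last char: b
  2: ba$ebe -> last char: e
  3: beba$e -> last char: e
  4: eba$eb -> last char: b
  5: ebeba$ -> last char: $


BWT = abeeb$


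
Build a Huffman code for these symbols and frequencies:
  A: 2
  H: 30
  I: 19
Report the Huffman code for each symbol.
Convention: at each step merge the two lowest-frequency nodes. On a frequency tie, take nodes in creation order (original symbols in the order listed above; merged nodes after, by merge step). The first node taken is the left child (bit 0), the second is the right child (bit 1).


Huffman tree construction:
Step 1: Merge A(2) + I(19) = 21
Step 2: Merge (A+I)(21) + H(30) = 51
Read each symbol's code off the tree from the root (left child = 0, right child = 1).

Codes:
  A: 00 (length 2)
  H: 1 (length 1)
  I: 01 (length 2)
Average code length: 72/51 = 1.4118 bits/symbol


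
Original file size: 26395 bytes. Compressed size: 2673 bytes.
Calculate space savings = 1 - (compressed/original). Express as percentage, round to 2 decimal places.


ratio = compressed/original = 2673/26395 = 0.101269
savings = 1 - ratio = 1 - 0.101269 = 0.898731
as a percentage: 0.898731 * 100 = 89.87%

Space savings = 1 - 2673/26395 = 89.87%


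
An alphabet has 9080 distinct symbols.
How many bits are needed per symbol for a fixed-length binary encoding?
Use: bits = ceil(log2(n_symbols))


log2(9080) = 13.1485
Bracket: 2^13 = 8192 < 9080 <= 2^14 = 16384
So ceil(log2(9080)) = 14

bits = ceil(log2(9080)) = ceil(13.1485) = 14 bits


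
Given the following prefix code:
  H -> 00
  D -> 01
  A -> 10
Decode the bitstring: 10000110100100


Decoding step by step:
Bits 10 -> A
Bits 00 -> H
Bits 01 -> D
Bits 10 -> A
Bits 10 -> A
Bits 01 -> D
Bits 00 -> H


Decoded message: AHDAADH


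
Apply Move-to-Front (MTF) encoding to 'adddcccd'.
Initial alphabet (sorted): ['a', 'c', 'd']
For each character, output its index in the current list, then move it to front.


MTF encoding:
'a': index 0 in ['a', 'c', 'd'] -> ['a', 'c', 'd']
'd': index 2 in ['a', 'c', 'd'] -> ['d', 'a', 'c']
'd': index 0 in ['d', 'a', 'c'] -> ['d', 'a', 'c']
'd': index 0 in ['d', 'a', 'c'] -> ['d', 'a', 'c']
'c': index 2 in ['d', 'a', 'c'] -> ['c', 'd', 'a']
'c': index 0 in ['c', 'd', 'a'] -> ['c', 'd', 'a']
'c': index 0 in ['c', 'd', 'a'] -> ['c', 'd', 'a']
'd': index 1 in ['c', 'd', 'a'] -> ['d', 'c', 'a']


Output: [0, 2, 0, 0, 2, 0, 0, 1]


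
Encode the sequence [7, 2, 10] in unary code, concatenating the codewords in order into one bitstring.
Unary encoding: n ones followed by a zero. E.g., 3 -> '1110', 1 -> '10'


Encode each number as n ones followed by a terminating 0:
  7 -> 11111110 (8 bits)
  2 -> 110 (3 bits)
  10 -> 11111111110 (11 bits)
Total length = 8 + 3 + 11 = 22 bits.

Unary([7, 2, 10]) = 1111111011011111111110 (22 bits)


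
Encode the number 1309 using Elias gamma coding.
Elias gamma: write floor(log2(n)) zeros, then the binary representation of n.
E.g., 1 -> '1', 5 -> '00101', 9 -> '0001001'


num_bits = floor(log2(1309)) + 1 = 11
leading_zeros = num_bits - 1 = 10
binary(1309) = 10100011101

Elias gamma(1309) = '0000000000' + '10100011101' = 000000000010100011101 (21 bits)


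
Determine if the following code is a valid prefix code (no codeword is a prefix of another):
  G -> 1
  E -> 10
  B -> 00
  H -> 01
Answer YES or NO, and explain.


Checking each pair (does one codeword prefix another?):
  G='1' vs E='10': prefix -- VIOLATION

NO -- this is NOT a valid prefix code. G (1) is a prefix of E (10).


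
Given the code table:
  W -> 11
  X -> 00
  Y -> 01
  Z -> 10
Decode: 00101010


Decoding:
00 -> X
10 -> Z
10 -> Z
10 -> Z


Result: XZZZ


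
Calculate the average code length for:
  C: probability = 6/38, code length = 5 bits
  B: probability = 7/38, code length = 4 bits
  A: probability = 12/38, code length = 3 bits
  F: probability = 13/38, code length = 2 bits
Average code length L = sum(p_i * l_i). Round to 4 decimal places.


Weighted contributions p_i * l_i:
  C: (6/38) * 5 = 30/38
  B: (7/38) * 4 = 28/38
  A: (12/38) * 3 = 36/38
  F: (13/38) * 2 = 26/38
Sum = (30 + 28 + 36 + 26)/38 = 120/38

L = 120/38 = 3.1579 bits/symbol


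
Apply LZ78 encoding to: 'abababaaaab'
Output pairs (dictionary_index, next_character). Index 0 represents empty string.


LZ78 encoding steps:
Dictionary: {0: ''}
Step 1: w='' (idx 0), next='a' -> output (0, 'a'), add 'a' as idx 1
Step 2: w='' (idx 0), next='b' -> output (0, 'b'), add 'b' as idx 2
Step 3: w='a' (idx 1), next='b' -> output (1, 'b'), add 'ab' as idx 3
Step 4: w='ab' (idx 3), next='a' -> output (3, 'a'), add 'aba' as idx 4
Step 5: w='a' (idx 1), next='a' -> output (1, 'a'), add 'aa' as idx 5
Step 6: w='ab' (idx 3), end of input -> output (3, '')


Encoded: [(0, 'a'), (0, 'b'), (1, 'b'), (3, 'a'), (1, 'a'), (3, '')]


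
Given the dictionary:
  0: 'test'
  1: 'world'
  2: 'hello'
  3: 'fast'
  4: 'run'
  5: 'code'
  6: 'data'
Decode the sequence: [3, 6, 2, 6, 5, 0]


Look up each index in the dictionary:
  3 -> 'fast'
  6 -> 'data'
  2 -> 'hello'
  6 -> 'data'
  5 -> 'code'
  0 -> 'test'

Decoded: "fast data hello data code test"


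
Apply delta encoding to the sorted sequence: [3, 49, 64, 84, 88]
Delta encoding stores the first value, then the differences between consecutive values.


First value: 3
Deltas:
  49 - 3 = 46
  64 - 49 = 15
  84 - 64 = 20
  88 - 84 = 4


Delta encoded: [3, 46, 15, 20, 4]


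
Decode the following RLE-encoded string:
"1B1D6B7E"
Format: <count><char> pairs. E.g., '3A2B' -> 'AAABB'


Expanding each <count><char> pair:
  1B -> 'B'
  1D -> 'D'
  6B -> 'BBBBBB'
  7E -> 'EEEEEEE'

Decoded = BDBBBBBBEEEEEEE


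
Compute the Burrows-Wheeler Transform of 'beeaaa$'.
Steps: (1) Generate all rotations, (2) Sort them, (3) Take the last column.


Rotations (sorted):
  0: $beeaaa -> last char: a
  1: a$beeaa -> last char: a
  2: aa$beea -> last char: a
  3: aaa$bee -> last char: e
  4: beeaaa$ -> last char: $
  5: eaaa$be -> last char: e
  6: eeaaa$b -> last char: b


BWT = aaae$eb


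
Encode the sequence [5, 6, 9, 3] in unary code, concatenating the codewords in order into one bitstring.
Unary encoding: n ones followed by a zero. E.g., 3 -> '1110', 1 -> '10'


Encode each number as n ones followed by a terminating 0:
  5 -> 111110 (6 bits)
  6 -> 1111110 (7 bits)
  9 -> 1111111110 (10 bits)
  3 -> 1110 (4 bits)
Total length = 6 + 7 + 10 + 4 = 27 bits.

Unary([5, 6, 9, 3]) = 111110111111011111111101110 (27 bits)


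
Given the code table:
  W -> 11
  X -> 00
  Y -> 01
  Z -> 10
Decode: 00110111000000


Decoding:
00 -> X
11 -> W
01 -> Y
11 -> W
00 -> X
00 -> X
00 -> X


Result: XWYWXXX


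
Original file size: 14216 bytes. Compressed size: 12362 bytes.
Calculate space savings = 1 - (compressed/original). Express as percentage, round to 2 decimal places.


ratio = compressed/original = 12362/14216 = 0.869584
savings = 1 - ratio = 1 - 0.869584 = 0.130416
as a percentage: 0.130416 * 100 = 13.04%

Space savings = 1 - 12362/14216 = 13.04%


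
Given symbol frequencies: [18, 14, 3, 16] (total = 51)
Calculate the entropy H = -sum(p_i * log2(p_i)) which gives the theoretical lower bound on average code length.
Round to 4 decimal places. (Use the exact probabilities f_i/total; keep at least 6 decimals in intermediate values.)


Per-symbol terms -p_i * log2(p_i) with p_i = f_i/51:
  p = 18/51 = 0.352941: log2(p) = -1.502500, -p*log2(p) = 0.530294
  p = 14/51 = 0.274510: log2(p) = -1.865070, -p*log2(p) = 0.511980
  p = 3/51 = 0.058824: log2(p) = -4.087463, -p*log2(p) = 0.240439
  p = 16/51 = 0.313725: log2(p) = -1.672425, -p*log2(p) = 0.524682
H = 0.530294 + 0.511980 + 0.240439 + 0.524682 = 1.807395

H = 1.8074 bits/symbol


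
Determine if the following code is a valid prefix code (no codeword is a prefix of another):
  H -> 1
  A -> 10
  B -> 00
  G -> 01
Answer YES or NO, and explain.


Checking each pair (does one codeword prefix another?):
  H='1' vs A='10': prefix -- VIOLATION

NO -- this is NOT a valid prefix code. H (1) is a prefix of A (10).


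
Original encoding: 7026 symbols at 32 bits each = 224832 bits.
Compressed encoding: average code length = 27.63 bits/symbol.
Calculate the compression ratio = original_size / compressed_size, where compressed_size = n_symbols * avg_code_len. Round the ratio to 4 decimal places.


original_size = n_symbols * orig_bits = 7026 * 32 = 224832 bits
compressed_size = n_symbols * avg_code_len = 7026 * 27.63 = 194128.38 bits
ratio = original_size / compressed_size = 224832 / 194128.38 = 1.1582

Compression ratio = 1.1582


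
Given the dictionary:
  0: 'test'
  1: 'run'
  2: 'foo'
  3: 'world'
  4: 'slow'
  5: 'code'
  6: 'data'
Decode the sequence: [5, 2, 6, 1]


Look up each index in the dictionary:
  5 -> 'code'
  2 -> 'foo'
  6 -> 'data'
  1 -> 'run'

Decoded: "code foo data run"


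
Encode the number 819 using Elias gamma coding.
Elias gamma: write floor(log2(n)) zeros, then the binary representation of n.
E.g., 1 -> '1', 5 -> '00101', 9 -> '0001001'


num_bits = floor(log2(819)) + 1 = 10
leading_zeros = num_bits - 1 = 9
binary(819) = 1100110011

Elias gamma(819) = '000000000' + '1100110011' = 0000000001100110011 (19 bits)


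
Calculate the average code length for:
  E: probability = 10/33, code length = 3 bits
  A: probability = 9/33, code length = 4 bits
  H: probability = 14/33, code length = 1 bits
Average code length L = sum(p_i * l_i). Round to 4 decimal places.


Weighted contributions p_i * l_i:
  E: (10/33) * 3 = 30/33
  A: (9/33) * 4 = 36/33
  H: (14/33) * 1 = 14/33
Sum = (30 + 36 + 14)/33 = 80/33

L = 80/33 = 2.4242 bits/symbol


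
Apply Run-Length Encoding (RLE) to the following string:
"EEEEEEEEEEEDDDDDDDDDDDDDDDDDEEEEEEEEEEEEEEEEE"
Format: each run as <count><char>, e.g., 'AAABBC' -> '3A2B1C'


Scanning runs left to right:
  i=0: run of 'E' x 11 -> '11E'
  i=11: run of 'D' x 17 -> '17D'
  i=28: run of 'E' x 17 -> '17E'

RLE = 11E17D17E


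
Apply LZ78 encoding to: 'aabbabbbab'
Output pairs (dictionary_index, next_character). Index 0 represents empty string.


LZ78 encoding steps:
Dictionary: {0: ''}
Step 1: w='' (idx 0), next='a' -> output (0, 'a'), add 'a' as idx 1
Step 2: w='a' (idx 1), next='b' -> output (1, 'b'), add 'ab' as idx 2
Step 3: w='' (idx 0), next='b' -> output (0, 'b'), add 'b' as idx 3
Step 4: w='ab' (idx 2), next='b' -> output (2, 'b'), add 'abb' as idx 4
Step 5: w='b' (idx 3), next='a' -> output (3, 'a'), add 'ba' as idx 5
Step 6: w='b' (idx 3), end of input -> output (3, '')


Encoded: [(0, 'a'), (1, 'b'), (0, 'b'), (2, 'b'), (3, 'a'), (3, '')]


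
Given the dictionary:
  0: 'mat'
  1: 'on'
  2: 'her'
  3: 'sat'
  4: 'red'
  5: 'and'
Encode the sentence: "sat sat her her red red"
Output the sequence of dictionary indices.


Look up each word in the dictionary:
  'sat' -> 3
  'sat' -> 3
  'her' -> 2
  'her' -> 2
  'red' -> 4
  'red' -> 4

Encoded: [3, 3, 2, 2, 4, 4]


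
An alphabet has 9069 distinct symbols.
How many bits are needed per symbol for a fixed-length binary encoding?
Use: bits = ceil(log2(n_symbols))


log2(9069) = 13.1467
Bracket: 2^13 = 8192 < 9069 <= 2^14 = 16384
So ceil(log2(9069)) = 14

bits = ceil(log2(9069)) = ceil(13.1467) = 14 bits


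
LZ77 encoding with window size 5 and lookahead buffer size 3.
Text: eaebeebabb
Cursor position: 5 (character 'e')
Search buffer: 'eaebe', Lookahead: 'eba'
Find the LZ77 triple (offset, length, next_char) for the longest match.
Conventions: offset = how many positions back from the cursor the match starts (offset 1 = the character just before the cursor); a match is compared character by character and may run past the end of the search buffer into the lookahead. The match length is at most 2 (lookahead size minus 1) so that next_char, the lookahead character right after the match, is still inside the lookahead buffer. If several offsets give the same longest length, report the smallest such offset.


Try each offset into the search buffer:
  offset=1 (pos 4, char 'e'): match length 1
  offset=2 (pos 3, char 'b'): match length 0
  offset=3 (pos 2, char 'e'): match length 2
  offset=4 (pos 1, char 'a'): match length 0
  offset=5 (pos 0, char 'e'): match length 1
Longest match has length 2 at offset 3.
next_char = character at position 5 + 2 = 7 -> 'a'

Best match: offset=3, length=2 (matching 'eb' starting at position 2)
LZ77 triple: (3, 2, 'a')


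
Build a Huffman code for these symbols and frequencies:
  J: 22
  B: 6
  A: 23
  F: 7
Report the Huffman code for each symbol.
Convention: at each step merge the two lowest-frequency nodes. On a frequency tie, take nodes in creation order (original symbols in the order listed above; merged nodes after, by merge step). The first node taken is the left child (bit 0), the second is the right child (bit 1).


Huffman tree construction:
Step 1: Merge B(6) + F(7) = 13
Step 2: Merge (B+F)(13) + J(22) = 35
Step 3: Merge A(23) + ((B+F)+J)(35) = 58
Read each symbol's code off the tree from the root (left child = 0, right child = 1).

Codes:
  J: 11 (length 2)
  B: 100 (length 3)
  A: 0 (length 1)
  F: 101 (length 3)
Average code length: 106/58 = 1.8276 bits/symbol


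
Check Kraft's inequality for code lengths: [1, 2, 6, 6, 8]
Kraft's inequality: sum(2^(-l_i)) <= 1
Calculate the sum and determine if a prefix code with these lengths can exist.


Sum = 2^(-1) + 2^(-2) + 2^(-6) + 2^(-6) + 2^(-8)
    = 0.5 + 0.25 + 0.015625 + 0.015625 + 0.00390625
    = 201/256 = 0.78515625
Since 0.78515625 <= 1, Kraft's inequality IS satisfied.
A prefix code with these lengths CAN exist.

Kraft sum = 0.78515625. Satisfied.


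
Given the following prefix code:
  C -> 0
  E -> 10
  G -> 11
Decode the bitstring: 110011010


Decoding step by step:
Bits 11 -> G
Bits 0 -> C
Bits 0 -> C
Bits 11 -> G
Bits 0 -> C
Bits 10 -> E


Decoded message: GCCGCE


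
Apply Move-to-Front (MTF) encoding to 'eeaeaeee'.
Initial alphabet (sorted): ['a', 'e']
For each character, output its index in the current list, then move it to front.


MTF encoding:
'e': index 1 in ['a', 'e'] -> ['e', 'a']
'e': index 0 in ['e', 'a'] -> ['e', 'a']
'a': index 1 in ['e', 'a'] -> ['a', 'e']
'e': index 1 in ['a', 'e'] -> ['e', 'a']
'a': index 1 in ['e', 'a'] -> ['a', 'e']
'e': index 1 in ['a', 'e'] -> ['e', 'a']
'e': index 0 in ['e', 'a'] -> ['e', 'a']
'e': index 0 in ['e', 'a'] -> ['e', 'a']


Output: [1, 0, 1, 1, 1, 1, 0, 0]


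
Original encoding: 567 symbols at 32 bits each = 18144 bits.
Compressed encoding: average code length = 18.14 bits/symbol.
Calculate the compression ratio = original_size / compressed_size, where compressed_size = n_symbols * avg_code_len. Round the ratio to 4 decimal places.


original_size = n_symbols * orig_bits = 567 * 32 = 18144 bits
compressed_size = n_symbols * avg_code_len = 567 * 18.14 = 10285.38 bits
ratio = original_size / compressed_size = 18144 / 10285.38 = 1.7641

Compression ratio = 1.7641
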